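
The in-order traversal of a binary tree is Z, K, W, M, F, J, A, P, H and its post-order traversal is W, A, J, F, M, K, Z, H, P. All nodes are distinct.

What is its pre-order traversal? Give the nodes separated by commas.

P, Z, K, M, W, F, J, A, H

The last element of post-order is the root; it splits in-order into left and right subtrees.
Root P: left subtree has 7 nodes {Z, K, W, M, F, J, A}, right has 1 {H}.
  Root Z: left subtree has 0 nodes { }, right has 6 {K, W, M, F, J, A}.
    Root K: left subtree has 0 nodes { }, right has 5 {W, M, F, J, A}.
      Root M: left subtree has 1 node {W}, right has 3 {F, J, A}.
        Root F: left subtree has 0 nodes { }, right has 2 {J, A}.
          Root J: left subtree has 0 nodes { }, right has 1 {A}.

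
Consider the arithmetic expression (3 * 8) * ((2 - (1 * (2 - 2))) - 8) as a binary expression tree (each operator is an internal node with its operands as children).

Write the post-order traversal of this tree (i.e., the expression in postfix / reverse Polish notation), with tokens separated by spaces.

Post-order on an expression tree gives postfix notation: for each operator, emit left operand, right operand, then the operator.

3 8 * 2 1 2 2 - * - 8 - *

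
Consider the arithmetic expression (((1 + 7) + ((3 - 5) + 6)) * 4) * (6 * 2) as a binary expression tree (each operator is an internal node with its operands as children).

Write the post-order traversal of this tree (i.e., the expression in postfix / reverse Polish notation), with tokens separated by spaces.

Post-order on an expression tree gives postfix notation: for each operator, emit left operand, right operand, then the operator.

1 7 + 3 5 - 6 + + 4 * 6 2 * *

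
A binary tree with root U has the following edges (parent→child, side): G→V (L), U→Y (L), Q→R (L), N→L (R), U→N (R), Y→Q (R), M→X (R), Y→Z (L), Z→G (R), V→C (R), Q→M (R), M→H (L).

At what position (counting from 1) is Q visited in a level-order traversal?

5

Level-order visits nodes level by level from the root, left to right within each level.
Level 0: U
Level 1: Y, N
Level 2: Z, Q, L
Level 3: G, R, M
Level 4: V, H, X
Level 5: C
Full level-order sequence: U, Y, N, Z, Q, L, G, R, M, V, H, X, C.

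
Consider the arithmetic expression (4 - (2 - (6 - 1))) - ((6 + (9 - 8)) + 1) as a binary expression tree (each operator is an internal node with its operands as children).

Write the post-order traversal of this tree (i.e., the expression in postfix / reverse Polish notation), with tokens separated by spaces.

4 2 6 1 - - - 6 9 8 - + 1 + -

Post-order on an expression tree gives postfix notation: for each operator, emit left operand, right operand, then the operator.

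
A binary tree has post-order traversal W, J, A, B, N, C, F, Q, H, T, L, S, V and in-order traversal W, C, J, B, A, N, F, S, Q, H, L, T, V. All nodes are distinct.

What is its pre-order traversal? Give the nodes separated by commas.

The last element of post-order is the root; it splits in-order into left and right subtrees.
Root V: left subtree has 12 nodes {W, C, J, B, A, N, F, S, Q, H, L, T}, right has 0 { }.
  Root S: left subtree has 7 nodes {W, C, J, B, A, N, F}, right has 4 {Q, H, L, T}.
    Root F: left subtree has 6 nodes {W, C, J, B, A, N}, right has 0 { }.
      Root C: left subtree has 1 node {W}, right has 4 {J, B, A, N}.
        Root N: left subtree has 3 nodes {J, B, A}, right has 0 { }.
          Root B: left subtree has 1 node {J}, right has 1 {A}.
    Root L: left subtree has 2 nodes {Q, H}, right has 1 {T}.
      Root H: left subtree has 1 node {Q}, right has 0 { }.

V, S, F, C, W, N, B, J, A, L, H, Q, T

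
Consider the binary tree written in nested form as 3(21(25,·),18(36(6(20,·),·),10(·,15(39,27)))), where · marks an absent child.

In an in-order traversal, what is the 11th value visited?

27

In-order visits the left subtree, then the node, then the right subtree.
At 3: go left to 21.
  At 21: go left to 25.
    25 is a leaf — visit 25.
  Visit 21.
  At 21: no right child.
Visit 3.
At 3: go right to 18.
  At 18: go left to 36.
    At 36: go left to 6.
      At 6: go left to 20.
        20 is a leaf — visit 20.
      Visit 6.
      At 6: no right child.
    Visit 36.
    At 36: no right child.
  Visit 18.
  At 18: go right to 10.
    At 10: no left child.
    Visit 10.
    At 10: go right to 15.
      At 15: go left to 39.
        39 is a leaf — visit 39.
      Visit 15.
      At 15: go right to 27.
        27 is a leaf — visit 27.
Full in-order sequence: 25, 21, 3, 20, 6, 36, 18, 10, 39, 15, 27.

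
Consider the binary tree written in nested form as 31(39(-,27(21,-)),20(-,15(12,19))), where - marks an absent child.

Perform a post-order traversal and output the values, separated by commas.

Post-order visits the left subtree, then the right subtree, then the node.
At 31: go left to 39.
  At 39: no left child.
  At 39: go right to 27.
    At 27: go left to 21.
      21 is a leaf — visit 21.
    At 27: no right child.
    Visit 27.
  Visit 39.
At 31: go right to 20.
  At 20: no left child.
  At 20: go right to 15.
    At 15: go left to 12.
      12 is a leaf — visit 12.
    At 15: go right to 19.
      19 is a leaf — visit 19.
    Visit 15.
  Visit 20.
Visit 31.

21, 27, 39, 12, 19, 15, 20, 31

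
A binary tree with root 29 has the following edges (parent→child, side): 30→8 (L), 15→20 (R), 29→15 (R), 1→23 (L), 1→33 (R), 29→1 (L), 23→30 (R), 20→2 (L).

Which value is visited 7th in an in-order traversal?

15

In-order visits the left subtree, then the node, then the right subtree.
At 29: go left to 1.
  At 1: go left to 23.
    At 23: no left child.
    Visit 23.
    At 23: go right to 30.
      At 30: go left to 8.
        8 is a leaf — visit 8.
      Visit 30.
      At 30: no right child.
  Visit 1.
  At 1: go right to 33.
    33 is a leaf — visit 33.
Visit 29.
At 29: go right to 15.
  At 15: no left child.
  Visit 15.
  At 15: go right to 20.
    At 20: go left to 2.
      2 is a leaf — visit 2.
    Visit 20.
    At 20: no right child.
Full in-order sequence: 23, 8, 30, 1, 33, 29, 15, 2, 20.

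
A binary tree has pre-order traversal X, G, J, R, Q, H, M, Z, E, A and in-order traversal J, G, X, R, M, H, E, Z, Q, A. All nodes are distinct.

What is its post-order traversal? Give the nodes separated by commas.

The first element of pre-order is the root; it splits in-order into left and right subtrees.
Root X: left subtree has 2 nodes {J, G}, right has 7 {R, M, H, E, Z, Q, A}.
  Root G: left subtree has 1 node {J}, right has 0 { }.
  Root R: left subtree has 0 nodes { }, right has 6 {M, H, E, Z, Q, A}.
    Root Q: left subtree has 4 nodes {M, H, E, Z}, right has 1 {A}.
      Root H: left subtree has 1 node {M}, right has 2 {E, Z}.
        Root Z: left subtree has 1 node {E}, right has 0 { }.

J, G, M, E, Z, H, A, Q, R, X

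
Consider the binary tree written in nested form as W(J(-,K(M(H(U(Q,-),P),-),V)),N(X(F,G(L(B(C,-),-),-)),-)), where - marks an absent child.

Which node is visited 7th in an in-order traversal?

In-order visits the left subtree, then the node, then the right subtree.
At W: go left to J.
  At J: no left child.
  Visit J.
  At J: go right to K.
    At K: go left to M.
      At M: go left to H.
        At H: go left to U.
          At U: go left to Q.
            Q is a leaf — visit Q.
          Visit U.
          At U: no right child.
        Visit H.
        At H: go right to P.
          P is a leaf — visit P.
      Visit M.
      At M: no right child.
    Visit K.
    At K: go right to V.
      V is a leaf — visit V.
Visit W.
At W: go right to N.
  At N: go left to X.
    At X: go left to F.
      F is a leaf — visit F.
    Visit X.
    At X: go right to G.
      At G: go left to L.
        At L: go left to B.
          At B: go left to C.
            C is a leaf — visit C.
          Visit B.
          At B: no right child.
        Visit L.
        At L: no right child.
      Visit G.
      At G: no right child.
  Visit N.
  At N: no right child.
Full in-order sequence: J, Q, U, H, P, M, K, V, W, F, X, C, B, L, G, N.

K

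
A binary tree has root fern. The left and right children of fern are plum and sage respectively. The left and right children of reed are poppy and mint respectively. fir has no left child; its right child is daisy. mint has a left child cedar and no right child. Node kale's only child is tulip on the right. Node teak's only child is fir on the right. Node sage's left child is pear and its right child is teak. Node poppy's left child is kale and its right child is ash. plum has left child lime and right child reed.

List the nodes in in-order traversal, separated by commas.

In-order visits the left subtree, then the node, then the right subtree.
At fern: go left to plum.
  At plum: go left to lime.
    lime is a leaf — visit lime.
  Visit plum.
  At plum: go right to reed.
    At reed: go left to poppy.
      At poppy: go left to kale.
        At kale: no left child.
        Visit kale.
        At kale: go right to tulip.
          tulip is a leaf — visit tulip.
      Visit poppy.
      At poppy: go right to ash.
        ash is a leaf — visit ash.
    Visit reed.
    At reed: go right to mint.
      At mint: go left to cedar.
        cedar is a leaf — visit cedar.
      Visit mint.
      At mint: no right child.
Visit fern.
At fern: go right to sage.
  At sage: go left to pear.
    pear is a leaf — visit pear.
  Visit sage.
  At sage: go right to teak.
    At teak: no left child.
    Visit teak.
    At teak: go right to fir.
      At fir: no left child.
      Visit fir.
      At fir: go right to daisy.
        daisy is a leaf — visit daisy.

lime, plum, kale, tulip, poppy, ash, reed, cedar, mint, fern, pear, sage, teak, fir, daisy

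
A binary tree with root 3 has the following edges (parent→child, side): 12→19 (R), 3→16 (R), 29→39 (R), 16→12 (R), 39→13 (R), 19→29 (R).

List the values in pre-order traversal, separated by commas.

Pre-order visits the node, then its left subtree, then its right subtree.
Visit 3.
At 3: no left child.
At 3: go right to 16.
  Visit 16.
  At 16: no left child.
  At 16: go right to 12.
    Visit 12.
    At 12: no left child.
    At 12: go right to 19.
      Visit 19.
      At 19: no left child.
      At 19: go right to 29.
        Visit 29.
        At 29: no left child.
        At 29: go right to 39.
          Visit 39.
          At 39: no left child.
          At 39: go right to 13.
            13 is a leaf — visit 13.

3, 16, 12, 19, 29, 39, 13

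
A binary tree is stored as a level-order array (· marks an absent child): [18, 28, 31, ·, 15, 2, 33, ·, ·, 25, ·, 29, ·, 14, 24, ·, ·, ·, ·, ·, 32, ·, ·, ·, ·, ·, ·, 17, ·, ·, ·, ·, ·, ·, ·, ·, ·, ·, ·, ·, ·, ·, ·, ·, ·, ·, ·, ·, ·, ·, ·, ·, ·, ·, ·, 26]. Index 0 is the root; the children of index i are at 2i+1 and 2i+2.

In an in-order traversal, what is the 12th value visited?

33

In-order visits the left subtree, then the node, then the right subtree.
At 18: go left to 28.
  At 28: no left child.
  Visit 28.
  At 28: go right to 15.
    At 15: go left to 25.
      At 25: no left child.
      Visit 25.
      At 25: go right to 32.
        32 is a leaf — visit 32.
    Visit 15.
    At 15: no right child.
Visit 18.
At 18: go right to 31.
  At 31: go left to 2.
    At 2: go left to 29.
      29 is a leaf — visit 29.
    Visit 2.
    At 2: no right child.
  Visit 31.
  At 31: go right to 33.
    At 33: go left to 14.
      At 14: go left to 17.
        At 17: go left to 26.
          26 is a leaf — visit 26.
        Visit 17.
        At 17: no right child.
      Visit 14.
      At 14: no right child.
    Visit 33.
    At 33: go right to 24.
      24 is a leaf — visit 24.
Full in-order sequence: 28, 25, 32, 15, 18, 29, 2, 31, 26, 17, 14, 33, 24.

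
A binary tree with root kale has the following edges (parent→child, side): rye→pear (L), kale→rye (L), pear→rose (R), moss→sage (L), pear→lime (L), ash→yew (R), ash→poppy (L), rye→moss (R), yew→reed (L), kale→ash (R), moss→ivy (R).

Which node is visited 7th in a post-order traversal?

Post-order visits the left subtree, then the right subtree, then the node.
At kale: go left to rye.
  At rye: go left to pear.
    At pear: go left to lime.
      lime is a leaf — visit lime.
    At pear: go right to rose.
      rose is a leaf — visit rose.
    Visit pear.
  At rye: go right to moss.
    At moss: go left to sage.
      sage is a leaf — visit sage.
    At moss: go right to ivy.
      ivy is a leaf — visit ivy.
    Visit moss.
  Visit rye.
At kale: go right to ash.
  At ash: go left to poppy.
    poppy is a leaf — visit poppy.
  At ash: go right to yew.
    At yew: go left to reed.
      reed is a leaf — visit reed.
    At yew: no right child.
    Visit yew.
  Visit ash.
Visit kale.
Full post-order sequence: lime, rose, pear, sage, ivy, moss, rye, poppy, reed, yew, ash, kale.

rye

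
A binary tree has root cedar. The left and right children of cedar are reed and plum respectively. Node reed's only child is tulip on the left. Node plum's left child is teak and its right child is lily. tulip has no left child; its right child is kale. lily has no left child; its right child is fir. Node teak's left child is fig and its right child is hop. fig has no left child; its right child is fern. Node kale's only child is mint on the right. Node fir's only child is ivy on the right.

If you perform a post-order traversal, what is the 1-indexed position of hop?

7

Post-order visits the left subtree, then the right subtree, then the node.
At cedar: go left to reed.
  At reed: go left to tulip.
    At tulip: no left child.
    At tulip: go right to kale.
      At kale: no left child.
      At kale: go right to mint.
        mint is a leaf — visit mint.
      Visit kale.
    Visit tulip.
  At reed: no right child.
  Visit reed.
At cedar: go right to plum.
  At plum: go left to teak.
    At teak: go left to fig.
      At fig: no left child.
      At fig: go right to fern.
        fern is a leaf — visit fern.
      Visit fig.
    At teak: go right to hop.
      hop is a leaf — visit hop.
    Visit teak.
  At plum: go right to lily.
    At lily: no left child.
    At lily: go right to fir.
      At fir: no left child.
      At fir: go right to ivy.
        ivy is a leaf — visit ivy.
      Visit fir.
    Visit lily.
  Visit plum.
Visit cedar.
Full post-order sequence: mint, kale, tulip, reed, fern, fig, hop, teak, ivy, fir, lily, plum, cedar.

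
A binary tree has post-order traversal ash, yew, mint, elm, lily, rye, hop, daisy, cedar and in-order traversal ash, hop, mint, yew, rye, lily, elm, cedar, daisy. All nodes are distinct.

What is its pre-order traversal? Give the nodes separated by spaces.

cedar hop ash rye mint yew lily elm daisy

The last element of post-order is the root; it splits in-order into left and right subtrees.
Root cedar: left subtree has 7 nodes {ash, hop, mint, yew, rye, lily, elm}, right has 1 {daisy}.
  Root hop: left subtree has 1 node {ash}, right has 5 {mint, yew, rye, lily, elm}.
    Root rye: left subtree has 2 nodes {mint, yew}, right has 2 {lily, elm}.
      Root mint: left subtree has 0 nodes { }, right has 1 {yew}.
      Root lily: left subtree has 0 nodes { }, right has 1 {elm}.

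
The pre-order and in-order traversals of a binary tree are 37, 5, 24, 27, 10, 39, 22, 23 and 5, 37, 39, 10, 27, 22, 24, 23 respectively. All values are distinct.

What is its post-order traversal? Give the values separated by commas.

5, 39, 10, 22, 27, 23, 24, 37

The first element of pre-order is the root; it splits in-order into left and right subtrees.
Root 37: left subtree has 1 node {5}, right has 6 {39, 10, 27, 22, 24, 23}.
  Root 24: left subtree has 4 nodes {39, 10, 27, 22}, right has 1 {23}.
    Root 27: left subtree has 2 nodes {39, 10}, right has 1 {22}.
      Root 10: left subtree has 1 node {39}, right has 0 { }.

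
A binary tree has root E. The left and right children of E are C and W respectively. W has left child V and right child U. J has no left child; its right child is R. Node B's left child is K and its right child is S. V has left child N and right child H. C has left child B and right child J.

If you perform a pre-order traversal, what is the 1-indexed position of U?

Pre-order visits the node, then its left subtree, then its right subtree.
Visit E.
At E: go left to C.
  Visit C.
  At C: go left to B.
    Visit B.
    At B: go left to K.
      K is a leaf — visit K.
    At B: go right to S.
      S is a leaf — visit S.
  At C: go right to J.
    Visit J.
    At J: no left child.
    At J: go right to R.
      R is a leaf — visit R.
At E: go right to W.
  Visit W.
  At W: go left to V.
    Visit V.
    At V: go left to N.
      N is a leaf — visit N.
    At V: go right to H.
      H is a leaf — visit H.
  At W: go right to U.
    U is a leaf — visit U.
Full pre-order sequence: E, C, B, K, S, J, R, W, V, N, H, U.

12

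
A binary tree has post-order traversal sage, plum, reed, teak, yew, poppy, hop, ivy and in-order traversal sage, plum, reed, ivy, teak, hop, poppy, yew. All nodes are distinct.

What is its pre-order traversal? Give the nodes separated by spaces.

The last element of post-order is the root; it splits in-order into left and right subtrees.
Root ivy: left subtree has 3 nodes {sage, plum, reed}, right has 4 {teak, hop, poppy, yew}.
  Root reed: left subtree has 2 nodes {sage, plum}, right has 0 { }.
    Root plum: left subtree has 1 node {sage}, right has 0 { }.
  Root hop: left subtree has 1 node {teak}, right has 2 {poppy, yew}.
    Root poppy: left subtree has 0 nodes { }, right has 1 {yew}.

ivy reed plum sage hop teak poppy yew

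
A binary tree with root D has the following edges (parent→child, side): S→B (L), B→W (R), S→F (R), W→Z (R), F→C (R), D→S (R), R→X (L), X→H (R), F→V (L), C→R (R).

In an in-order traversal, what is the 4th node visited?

In-order visits the left subtree, then the node, then the right subtree.
At D: no left child.
Visit D.
At D: go right to S.
  At S: go left to B.
    At B: no left child.
    Visit B.
    At B: go right to W.
      At W: no left child.
      Visit W.
      At W: go right to Z.
        Z is a leaf — visit Z.
  Visit S.
  At S: go right to F.
    At F: go left to V.
      V is a leaf — visit V.
    Visit F.
    At F: go right to C.
      At C: no left child.
      Visit C.
      At C: go right to R.
        At R: go left to X.
          At X: no left child.
          Visit X.
          At X: go right to H.
            H is a leaf — visit H.
        Visit R.
        At R: no right child.
Full in-order sequence: D, B, W, Z, S, V, F, C, X, H, R.

Z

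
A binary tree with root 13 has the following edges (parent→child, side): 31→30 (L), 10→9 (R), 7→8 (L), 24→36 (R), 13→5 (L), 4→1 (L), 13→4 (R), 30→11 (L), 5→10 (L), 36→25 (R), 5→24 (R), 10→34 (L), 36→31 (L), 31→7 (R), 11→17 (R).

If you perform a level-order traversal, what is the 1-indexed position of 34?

7

Level-order visits nodes level by level from the root, left to right within each level.
Level 0: 13
Level 1: 5, 4
Level 2: 10, 24, 1
Level 3: 34, 9, 36
Level 4: 31, 25
Level 5: 30, 7
Level 6: 11, 8
Level 7: 17
Full level-order sequence: 13, 5, 4, 10, 24, 1, 34, 9, 36, 31, 25, 30, 7, 11, 8, 17.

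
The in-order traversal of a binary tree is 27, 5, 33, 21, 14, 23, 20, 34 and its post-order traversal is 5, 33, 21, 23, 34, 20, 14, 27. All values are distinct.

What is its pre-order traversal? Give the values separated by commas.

The last element of post-order is the root; it splits in-order into left and right subtrees.
Root 27: left subtree has 0 nodes { }, right has 7 {5, 33, 21, 14, 23, 20, 34}.
  Root 14: left subtree has 3 nodes {5, 33, 21}, right has 3 {23, 20, 34}.
    Root 21: left subtree has 2 nodes {5, 33}, right has 0 { }.
      Root 33: left subtree has 1 node {5}, right has 0 { }.
    Root 20: left subtree has 1 node {23}, right has 1 {34}.

27, 14, 21, 33, 5, 20, 23, 34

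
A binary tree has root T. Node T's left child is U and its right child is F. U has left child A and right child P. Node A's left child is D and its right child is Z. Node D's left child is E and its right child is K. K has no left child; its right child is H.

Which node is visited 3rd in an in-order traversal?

K

In-order visits the left subtree, then the node, then the right subtree.
At T: go left to U.
  At U: go left to A.
    At A: go left to D.
      At D: go left to E.
        E is a leaf — visit E.
      Visit D.
      At D: go right to K.
        At K: no left child.
        Visit K.
        At K: go right to H.
          H is a leaf — visit H.
    Visit A.
    At A: go right to Z.
      Z is a leaf — visit Z.
  Visit U.
  At U: go right to P.
    P is a leaf — visit P.
Visit T.
At T: go right to F.
  F is a leaf — visit F.
Full in-order sequence: E, D, K, H, A, Z, U, P, T, F.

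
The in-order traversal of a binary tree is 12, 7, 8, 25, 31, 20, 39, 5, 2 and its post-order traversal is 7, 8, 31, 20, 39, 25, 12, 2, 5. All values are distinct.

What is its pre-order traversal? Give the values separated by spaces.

The last element of post-order is the root; it splits in-order into left and right subtrees.
Root 5: left subtree has 7 nodes {12, 7, 8, 25, 31, 20, 39}, right has 1 {2}.
  Root 12: left subtree has 0 nodes { }, right has 6 {7, 8, 25, 31, 20, 39}.
    Root 25: left subtree has 2 nodes {7, 8}, right has 3 {31, 20, 39}.
      Root 8: left subtree has 1 node {7}, right has 0 { }.
      Root 39: left subtree has 2 nodes {31, 20}, right has 0 { }.
        Root 20: left subtree has 1 node {31}, right has 0 { }.

5 12 25 8 7 39 20 31 2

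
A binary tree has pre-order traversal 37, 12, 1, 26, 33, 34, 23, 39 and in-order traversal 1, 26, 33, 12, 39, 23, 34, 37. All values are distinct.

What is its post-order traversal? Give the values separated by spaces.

33 26 1 39 23 34 12 37

The first element of pre-order is the root; it splits in-order into left and right subtrees.
Root 37: left subtree has 7 nodes {1, 26, 33, 12, 39, 23, 34}, right has 0 { }.
  Root 12: left subtree has 3 nodes {1, 26, 33}, right has 3 {39, 23, 34}.
    Root 1: left subtree has 0 nodes { }, right has 2 {26, 33}.
      Root 26: left subtree has 0 nodes { }, right has 1 {33}.
    Root 34: left subtree has 2 nodes {39, 23}, right has 0 { }.
      Root 23: left subtree has 1 node {39}, right has 0 { }.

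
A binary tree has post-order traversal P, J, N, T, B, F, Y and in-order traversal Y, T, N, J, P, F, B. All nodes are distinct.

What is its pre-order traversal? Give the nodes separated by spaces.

Y F T N J P B

The last element of post-order is the root; it splits in-order into left and right subtrees.
Root Y: left subtree has 0 nodes { }, right has 6 {T, N, J, P, F, B}.
  Root F: left subtree has 4 nodes {T, N, J, P}, right has 1 {B}.
    Root T: left subtree has 0 nodes { }, right has 3 {N, J, P}.
      Root N: left subtree has 0 nodes { }, right has 2 {J, P}.
        Root J: left subtree has 0 nodes { }, right has 1 {P}.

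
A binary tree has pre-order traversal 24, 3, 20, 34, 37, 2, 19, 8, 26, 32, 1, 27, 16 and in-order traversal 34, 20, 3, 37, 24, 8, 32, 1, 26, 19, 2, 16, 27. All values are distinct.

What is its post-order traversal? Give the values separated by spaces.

The first element of pre-order is the root; it splits in-order into left and right subtrees.
Root 24: left subtree has 4 nodes {34, 20, 3, 37}, right has 8 {8, 32, 1, 26, 19, 2, 16, 27}.
  Root 3: left subtree has 2 nodes {34, 20}, right has 1 {37}.
    Root 20: left subtree has 1 node {34}, right has 0 { }.
  Root 2: left subtree has 5 nodes {8, 32, 1, 26, 19}, right has 2 {16, 27}.
    Root 19: left subtree has 4 nodes {8, 32, 1, 26}, right has 0 { }.
      Root 8: left subtree has 0 nodes { }, right has 3 {32, 1, 26}.
        Root 26: left subtree has 2 nodes {32, 1}, right has 0 { }.
          Root 32: left subtree has 0 nodes { }, right has 1 {1}.
    Root 27: left subtree has 1 node {16}, right has 0 { }.

34 20 37 3 1 32 26 8 19 16 27 2 24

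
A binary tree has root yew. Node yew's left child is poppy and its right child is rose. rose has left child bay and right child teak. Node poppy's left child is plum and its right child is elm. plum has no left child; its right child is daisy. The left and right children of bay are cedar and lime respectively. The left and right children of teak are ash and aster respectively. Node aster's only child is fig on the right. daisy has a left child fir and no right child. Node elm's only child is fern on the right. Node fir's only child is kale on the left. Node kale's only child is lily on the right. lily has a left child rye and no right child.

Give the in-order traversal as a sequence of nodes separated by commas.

plum, kale, rye, lily, fir, daisy, poppy, elm, fern, yew, cedar, bay, lime, rose, ash, teak, aster, fig

In-order visits the left subtree, then the node, then the right subtree.
At yew: go left to poppy.
  At poppy: go left to plum.
    At plum: no left child.
    Visit plum.
    At plum: go right to daisy.
      At daisy: go left to fir.
        At fir: go left to kale.
          At kale: no left child.
          Visit kale.
          At kale: go right to lily.
            At lily: go left to rye.
              rye is a leaf — visit rye.
            Visit lily.
            At lily: no right child.
        Visit fir.
        At fir: no right child.
      Visit daisy.
      At daisy: no right child.
  Visit poppy.
  At poppy: go right to elm.
    At elm: no left child.
    Visit elm.
    At elm: go right to fern.
      fern is a leaf — visit fern.
Visit yew.
At yew: go right to rose.
  At rose: go left to bay.
    At bay: go left to cedar.
      cedar is a leaf — visit cedar.
    Visit bay.
    At bay: go right to lime.
      lime is a leaf — visit lime.
  Visit rose.
  At rose: go right to teak.
    At teak: go left to ash.
      ash is a leaf — visit ash.
    Visit teak.
    At teak: go right to aster.
      At aster: no left child.
      Visit aster.
      At aster: go right to fig.
        fig is a leaf — visit fig.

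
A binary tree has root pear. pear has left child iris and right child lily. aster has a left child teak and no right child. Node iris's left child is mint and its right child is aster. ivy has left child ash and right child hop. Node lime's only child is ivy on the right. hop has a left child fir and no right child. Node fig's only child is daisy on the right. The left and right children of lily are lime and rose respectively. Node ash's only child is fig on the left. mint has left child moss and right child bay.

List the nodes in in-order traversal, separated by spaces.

In-order visits the left subtree, then the node, then the right subtree.
At pear: go left to iris.
  At iris: go left to mint.
    At mint: go left to moss.
      moss is a leaf — visit moss.
    Visit mint.
    At mint: go right to bay.
      bay is a leaf — visit bay.
  Visit iris.
  At iris: go right to aster.
    At aster: go left to teak.
      teak is a leaf — visit teak.
    Visit aster.
    At aster: no right child.
Visit pear.
At pear: go right to lily.
  At lily: go left to lime.
    At lime: no left child.
    Visit lime.
    At lime: go right to ivy.
      At ivy: go left to ash.
        At ash: go left to fig.
          At fig: no left child.
          Visit fig.
          At fig: go right to daisy.
            daisy is a leaf — visit daisy.
        Visit ash.
        At ash: no right child.
      Visit ivy.
      At ivy: go right to hop.
        At hop: go left to fir.
          fir is a leaf — visit fir.
        Visit hop.
        At hop: no right child.
  Visit lily.
  At lily: go right to rose.
    rose is a leaf — visit rose.

moss mint bay iris teak aster pear lime fig daisy ash ivy fir hop lily rose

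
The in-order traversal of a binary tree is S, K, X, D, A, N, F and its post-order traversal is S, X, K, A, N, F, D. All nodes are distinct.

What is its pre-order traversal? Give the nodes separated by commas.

The last element of post-order is the root; it splits in-order into left and right subtrees.
Root D: left subtree has 3 nodes {S, K, X}, right has 3 {A, N, F}.
  Root K: left subtree has 1 node {S}, right has 1 {X}.
  Root F: left subtree has 2 nodes {A, N}, right has 0 { }.
    Root N: left subtree has 1 node {A}, right has 0 { }.

D, K, S, X, F, N, A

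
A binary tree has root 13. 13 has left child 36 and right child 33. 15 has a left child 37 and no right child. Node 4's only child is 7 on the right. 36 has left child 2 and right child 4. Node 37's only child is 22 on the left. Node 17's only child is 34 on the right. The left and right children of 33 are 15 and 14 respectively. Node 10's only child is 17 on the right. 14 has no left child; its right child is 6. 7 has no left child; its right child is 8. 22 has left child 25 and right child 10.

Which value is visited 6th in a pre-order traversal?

Pre-order visits the node, then its left subtree, then its right subtree.
Visit 13.
At 13: go left to 36.
  Visit 36.
  At 36: go left to 2.
    2 is a leaf — visit 2.
  At 36: go right to 4.
    Visit 4.
    At 4: no left child.
    At 4: go right to 7.
      Visit 7.
      At 7: no left child.
      At 7: go right to 8.
        8 is a leaf — visit 8.
At 13: go right to 33.
  Visit 33.
  At 33: go left to 15.
    Visit 15.
    At 15: go left to 37.
      Visit 37.
      At 37: go left to 22.
        Visit 22.
        At 22: go left to 25.
          25 is a leaf — visit 25.
        At 22: go right to 10.
          Visit 10.
          At 10: no left child.
          At 10: go right to 17.
            Visit 17.
            At 17: no left child.
            At 17: go right to 34.
              34 is a leaf — visit 34.
      At 37: no right child.
    At 15: no right child.
  At 33: go right to 14.
    Visit 14.
    At 14: no left child.
    At 14: go right to 6.
      6 is a leaf — visit 6.
Full pre-order sequence: 13, 36, 2, 4, 7, 8, 33, 15, 37, 22, 25, 10, 17, 34, 14, 6.

8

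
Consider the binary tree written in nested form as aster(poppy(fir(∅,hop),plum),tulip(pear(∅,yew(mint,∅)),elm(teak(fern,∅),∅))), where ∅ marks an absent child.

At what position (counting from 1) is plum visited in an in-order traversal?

In-order visits the left subtree, then the node, then the right subtree.
At aster: go left to poppy.
  At poppy: go left to fir.
    At fir: no left child.
    Visit fir.
    At fir: go right to hop.
      hop is a leaf — visit hop.
  Visit poppy.
  At poppy: go right to plum.
    plum is a leaf — visit plum.
Visit aster.
At aster: go right to tulip.
  At tulip: go left to pear.
    At pear: no left child.
    Visit pear.
    At pear: go right to yew.
      At yew: go left to mint.
        mint is a leaf — visit mint.
      Visit yew.
      At yew: no right child.
  Visit tulip.
  At tulip: go right to elm.
    At elm: go left to teak.
      At teak: go left to fern.
        fern is a leaf — visit fern.
      Visit teak.
      At teak: no right child.
    Visit elm.
    At elm: no right child.
Full in-order sequence: fir, hop, poppy, plum, aster, pear, mint, yew, tulip, fern, teak, elm.

4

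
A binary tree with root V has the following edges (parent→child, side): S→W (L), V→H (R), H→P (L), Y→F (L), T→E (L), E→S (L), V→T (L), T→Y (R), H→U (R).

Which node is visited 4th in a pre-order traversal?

S

Pre-order visits the node, then its left subtree, then its right subtree.
Visit V.
At V: go left to T.
  Visit T.
  At T: go left to E.
    Visit E.
    At E: go left to S.
      Visit S.
      At S: go left to W.
        W is a leaf — visit W.
      At S: no right child.
    At E: no right child.
  At T: go right to Y.
    Visit Y.
    At Y: go left to F.
      F is a leaf — visit F.
    At Y: no right child.
At V: go right to H.
  Visit H.
  At H: go left to P.
    P is a leaf — visit P.
  At H: go right to U.
    U is a leaf — visit U.
Full pre-order sequence: V, T, E, S, W, Y, F, H, P, U.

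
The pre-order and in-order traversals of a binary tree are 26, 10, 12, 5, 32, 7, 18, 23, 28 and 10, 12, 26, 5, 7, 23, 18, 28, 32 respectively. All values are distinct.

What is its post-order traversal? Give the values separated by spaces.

12 10 23 28 18 7 32 5 26

The first element of pre-order is the root; it splits in-order into left and right subtrees.
Root 26: left subtree has 2 nodes {10, 12}, right has 6 {5, 7, 23, 18, 28, 32}.
  Root 10: left subtree has 0 nodes { }, right has 1 {12}.
  Root 5: left subtree has 0 nodes { }, right has 5 {7, 23, 18, 28, 32}.
    Root 32: left subtree has 4 nodes {7, 23, 18, 28}, right has 0 { }.
      Root 7: left subtree has 0 nodes { }, right has 3 {23, 18, 28}.
        Root 18: left subtree has 1 node {23}, right has 1 {28}.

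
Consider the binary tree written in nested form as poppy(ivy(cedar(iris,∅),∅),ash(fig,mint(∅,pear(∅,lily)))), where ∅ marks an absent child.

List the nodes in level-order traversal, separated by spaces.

poppy ivy ash cedar fig mint iris pear lily

Level-order visits nodes level by level from the root, left to right within each level.
Level 0: poppy
Level 1: ivy, ash
Level 2: cedar, fig, mint
Level 3: iris, pear
Level 4: lily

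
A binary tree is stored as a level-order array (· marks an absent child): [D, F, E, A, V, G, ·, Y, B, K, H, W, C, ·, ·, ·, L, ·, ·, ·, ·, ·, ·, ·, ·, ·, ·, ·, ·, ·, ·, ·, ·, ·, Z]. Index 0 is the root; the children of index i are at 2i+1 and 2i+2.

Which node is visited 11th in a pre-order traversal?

Pre-order visits the node, then its left subtree, then its right subtree.
Visit D.
At D: go left to F.
  Visit F.
  At F: go left to A.
    Visit A.
    At A: go left to Y.
      Visit Y.
      At Y: no left child.
      At Y: go right to L.
        Visit L.
        At L: no left child.
        At L: go right to Z.
          Z is a leaf — visit Z.
    At A: go right to B.
      B is a leaf — visit B.
  At F: go right to V.
    Visit V.
    At V: go left to K.
      K is a leaf — visit K.
    At V: go right to H.
      H is a leaf — visit H.
At D: go right to E.
  Visit E.
  At E: go left to G.
    Visit G.
    At G: go left to W.
      W is a leaf — visit W.
    At G: go right to C.
      C is a leaf — visit C.
  At E: no right child.
Full pre-order sequence: D, F, A, Y, L, Z, B, V, K, H, E, G, W, C.

E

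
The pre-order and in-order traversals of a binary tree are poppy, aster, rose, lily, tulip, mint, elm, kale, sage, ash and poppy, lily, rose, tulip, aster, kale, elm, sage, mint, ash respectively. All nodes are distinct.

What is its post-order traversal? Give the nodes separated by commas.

lily, tulip, rose, kale, sage, elm, ash, mint, aster, poppy

The first element of pre-order is the root; it splits in-order into left and right subtrees.
Root poppy: left subtree has 0 nodes { }, right has 9 {lily, rose, tulip, aster, kale, elm, sage, mint, ash}.
  Root aster: left subtree has 3 nodes {lily, rose, tulip}, right has 5 {kale, elm, sage, mint, ash}.
    Root rose: left subtree has 1 node {lily}, right has 1 {tulip}.
    Root mint: left subtree has 3 nodes {kale, elm, sage}, right has 1 {ash}.
      Root elm: left subtree has 1 node {kale}, right has 1 {sage}.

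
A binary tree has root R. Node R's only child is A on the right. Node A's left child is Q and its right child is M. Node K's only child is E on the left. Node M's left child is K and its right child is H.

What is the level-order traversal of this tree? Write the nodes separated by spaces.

Level-order visits nodes level by level from the root, left to right within each level.
Level 0: R
Level 1: A
Level 2: Q, M
Level 3: K, H
Level 4: E

R A Q M K H E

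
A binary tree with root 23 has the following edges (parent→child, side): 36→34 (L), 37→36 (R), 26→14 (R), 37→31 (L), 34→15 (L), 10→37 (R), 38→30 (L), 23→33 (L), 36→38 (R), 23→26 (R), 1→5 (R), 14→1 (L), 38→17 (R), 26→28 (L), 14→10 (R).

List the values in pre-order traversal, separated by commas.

23, 33, 26, 28, 14, 1, 5, 10, 37, 31, 36, 34, 15, 38, 30, 17

Pre-order visits the node, then its left subtree, then its right subtree.
Visit 23.
At 23: go left to 33.
  33 is a leaf — visit 33.
At 23: go right to 26.
  Visit 26.
  At 26: go left to 28.
    28 is a leaf — visit 28.
  At 26: go right to 14.
    Visit 14.
    At 14: go left to 1.
      Visit 1.
      At 1: no left child.
      At 1: go right to 5.
        5 is a leaf — visit 5.
    At 14: go right to 10.
      Visit 10.
      At 10: no left child.
      At 10: go right to 37.
        Visit 37.
        At 37: go left to 31.
          31 is a leaf — visit 31.
        At 37: go right to 36.
          Visit 36.
          At 36: go left to 34.
            Visit 34.
            At 34: go left to 15.
              15 is a leaf — visit 15.
            At 34: no right child.
          At 36: go right to 38.
            Visit 38.
            At 38: go left to 30.
              30 is a leaf — visit 30.
            At 38: go right to 17.
              17 is a leaf — visit 17.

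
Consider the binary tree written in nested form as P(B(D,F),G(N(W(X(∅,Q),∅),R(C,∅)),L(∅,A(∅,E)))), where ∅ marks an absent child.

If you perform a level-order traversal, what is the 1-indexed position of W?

8

Level-order visits nodes level by level from the root, left to right within each level.
Level 0: P
Level 1: B, G
Level 2: D, F, N, L
Level 3: W, R, A
Level 4: X, C, E
Level 5: Q
Full level-order sequence: P, B, G, D, F, N, L, W, R, A, X, C, E, Q.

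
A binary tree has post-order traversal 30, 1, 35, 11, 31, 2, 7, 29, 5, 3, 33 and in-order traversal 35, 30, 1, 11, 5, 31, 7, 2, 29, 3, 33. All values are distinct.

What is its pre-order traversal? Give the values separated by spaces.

The last element of post-order is the root; it splits in-order into left and right subtrees.
Root 33: left subtree has 10 nodes {35, 30, 1, 11, 5, 31, 7, 2, 29, 3}, right has 0 { }.
  Root 3: left subtree has 9 nodes {35, 30, 1, 11, 5, 31, 7, 2, 29}, right has 0 { }.
    Root 5: left subtree has 4 nodes {35, 30, 1, 11}, right has 4 {31, 7, 2, 29}.
      Root 11: left subtree has 3 nodes {35, 30, 1}, right has 0 { }.
        Root 35: left subtree has 0 nodes { }, right has 2 {30, 1}.
          Root 1: left subtree has 1 node {30}, right has 0 { }.
      Root 29: left subtree has 3 nodes {31, 7, 2}, right has 0 { }.
        Root 7: left subtree has 1 node {31}, right has 1 {2}.

33 3 5 11 35 1 30 29 7 31 2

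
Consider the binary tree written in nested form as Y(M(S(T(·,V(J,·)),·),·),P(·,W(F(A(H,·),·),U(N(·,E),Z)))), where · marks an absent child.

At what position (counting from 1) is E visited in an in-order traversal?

In-order visits the left subtree, then the node, then the right subtree.
At Y: go left to M.
  At M: go left to S.
    At S: go left to T.
      At T: no left child.
      Visit T.
      At T: go right to V.
        At V: go left to J.
          J is a leaf — visit J.
        Visit V.
        At V: no right child.
    Visit S.
    At S: no right child.
  Visit M.
  At M: no right child.
Visit Y.
At Y: go right to P.
  At P: no left child.
  Visit P.
  At P: go right to W.
    At W: go left to F.
      At F: go left to A.
        At A: go left to H.
          H is a leaf — visit H.
        Visit A.
        At A: no right child.
      Visit F.
      At F: no right child.
    Visit W.
    At W: go right to U.
      At U: go left to N.
        At N: no left child.
        Visit N.
        At N: go right to E.
          E is a leaf — visit E.
      Visit U.
      At U: go right to Z.
        Z is a leaf — visit Z.
Full in-order sequence: T, J, V, S, M, Y, P, H, A, F, W, N, E, U, Z.

13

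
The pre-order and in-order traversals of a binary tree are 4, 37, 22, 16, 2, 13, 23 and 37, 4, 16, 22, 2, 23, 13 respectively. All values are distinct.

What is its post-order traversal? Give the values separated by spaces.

The first element of pre-order is the root; it splits in-order into left and right subtrees.
Root 4: left subtree has 1 node {37}, right has 5 {16, 22, 2, 23, 13}.
  Root 22: left subtree has 1 node {16}, right has 3 {2, 23, 13}.
    Root 2: left subtree has 0 nodes { }, right has 2 {23, 13}.
      Root 13: left subtree has 1 node {23}, right has 0 { }.

37 16 23 13 2 22 4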